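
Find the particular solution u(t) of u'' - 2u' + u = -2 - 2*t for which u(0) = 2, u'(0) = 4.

u = -6 - 2*t + 8*exp(t) - 2*t*exp(t)

Characteristic equation r² - 2r + 1 = 0 has discriminant (-2)² - 4·(1) = 0, so r = 1 is a repeated root.
Hence u_h = (C1 + C2*t)*exp(t).
For the particular solution try u_p = A0 + A1*t. Substituting and matching coefficients of each power of t gives A0 = -6, A1 = -2, so u_p = -6 - 2*t.
General solution: u = -6 - 2*t + C1*exp(t) + C2*t*exp(t).
Apply the initial conditions: u(0) = -6 + C1 = 2 and u'(0) = -2 + C1 + C2 = 4. Solving gives C1 = 8, C2 = -2.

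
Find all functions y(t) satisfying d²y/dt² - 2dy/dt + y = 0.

Characteristic equation r² - 2r + 1 = 0 has discriminant (-2)² - 4·(1) = 0, so r = 1 is a repeated root.
Hence y_h = (C1 + C2*t)*exp(t).

y = C1*exp(t) + C2*t*exp(t)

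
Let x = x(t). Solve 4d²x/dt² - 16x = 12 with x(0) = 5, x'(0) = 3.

Divide through by 4: x'' - 4x = 3.
Characteristic equation r² - 4 = 0 factors as (r - 2)(r + 2) = 0, so r = 2, -2.
Hence x_h = C1*exp(2*t) + C2*exp(-2*t).
For the particular solution try x_p = A0. Substituting and matching coefficients of each power of t gives A0 = -3/4, so x_p = -3/4.
General solution: x = -3/4 + C1*exp(2*t) + C2*exp(-2*t).
Apply the initial conditions: x(0) = -3/4 + C1 + C2 = 5 and x'(0) = -2*C2 + 2*C1 = 3. Solving gives C1 = 29/8, C2 = 17/8.

x = -3/4 + 17*exp(-2*t)/8 + 29*exp(2*t)/8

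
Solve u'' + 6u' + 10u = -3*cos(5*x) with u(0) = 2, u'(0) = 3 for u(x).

u = -2*sin(5*x)/25 + cos(5*x)/25 + 49*cos(x)*exp(-3*x)/25 + 232*exp(-3*x)*sin(x)/25

Characteristic equation r² + 6r + 10 = 0 has discriminant (6)² - 4·(10) = -4 < 0, so r = -3 ± i.
Hence u_h = C1*cos(x)*exp(-3*x) + C2*exp(-3*x)*sin(x).
Try u_p = A*cos(5*x) + B*sin(5*x). Substituting and equating the coefficients of cos(5x) and sin(5x) gives A = 1/25, B = -2/25, so u_p = -2*sin(5*x)/25 + cos(5*x)/25.
General solution: u = -2*sin(5*x)/25 + cos(5*x)/25 + C1*cos(x)*exp(-3*x) + C2*exp(-3*x)*sin(x).
Apply the initial conditions: u(0) = 1/25 + C1 = 2 and u'(0) = -2/5 + C2 - 3*C1 = 3. Solving gives C1 = 49/25, C2 = 232/25.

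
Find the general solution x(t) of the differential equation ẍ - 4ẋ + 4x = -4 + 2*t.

Characteristic equation r² - 4r + 4 = 0 has discriminant (-4)² - 4·(4) = 0, so r = 2 is a repeated root.
Hence x_h = (C1 + C2*t)*exp(2*t).
For the particular solution try x_p = A0 + A1*t. Substituting and matching coefficients of each power of t gives A0 = -1/2, A1 = 1/2, so x_p = -1/2 + t/2.

x = -1/2 + t/2 + C1*exp(2*t) + C2*t*exp(2*t)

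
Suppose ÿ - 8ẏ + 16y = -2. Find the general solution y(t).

y = -1/8 + C1*exp(4*t) + C2*t*exp(4*t)

Characteristic equation r² - 8r + 16 = 0 has discriminant (-8)² - 4·(16) = 0, so r = 4 is a repeated root.
Hence y_h = (C1 + C2*t)*exp(4*t).
For the particular solution try y_p = A0. Substituting and matching coefficients of each power of t gives A0 = -1/8, so y_p = -1/8.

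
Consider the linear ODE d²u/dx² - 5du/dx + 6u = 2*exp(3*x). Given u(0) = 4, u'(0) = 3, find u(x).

u = -7*exp(3*x) + 11*exp(2*x) + 2*x*exp(3*x)

Characteristic equation r² - 5r + 6 = 0 factors as (r - 3)(r - 2) = 0, so r = 3, 2.
Hence u_h = C1*exp(3*x) + C2*exp(2*x).
Since exp(3*x) solves the homogeneous equation (r = 3 is a root of multiplicity 1), multiply the trial by x. Try u_p = A*x*exp(3*x). Substituting into the equation and dividing by exp(3*x) gives A = 2, so u_p = 2*x*exp(3*x).
General solution: u = C1*exp(3*x) + C2*exp(2*x) + 2*x*exp(3*x).
Apply the initial conditions: u(0) = C1 + C2 = 4 and u'(0) = 2 + 2*C2 + 3*C1 = 3. Solving gives C1 = -7, C2 = 11.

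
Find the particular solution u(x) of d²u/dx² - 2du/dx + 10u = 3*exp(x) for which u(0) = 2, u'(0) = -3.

u = exp(x)/3 - 5*exp(x)*sin(3*x)/3 + 5*cos(3*x)*exp(x)/3

Characteristic equation r² - 2r + 10 = 0 has discriminant (-2)² - 4·(10) = -36 < 0, so r = 1 ± 3i.
Hence u_h = C1*cos(3*x)*exp(x) + C2*exp(x)*sin(3*x).
Try u_p = A*exp(x). Substituting into the equation and dividing by exp(x) gives A = 1/3, so u_p = exp(x)/3.
General solution: u = exp(x)/3 + C1*cos(3*x)*exp(x) + C2*exp(x)*sin(3*x).
Apply the initial conditions: u(0) = 1/3 + C1 = 2 and u'(0) = 1/3 + C1 + 3*C2 = -3. Solving gives C1 = 5/3, C2 = -5/3.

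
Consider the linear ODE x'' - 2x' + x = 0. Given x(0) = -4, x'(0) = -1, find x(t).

x = -4*exp(t) + 3*t*exp(t)

Characteristic equation r² - 2r + 1 = 0 has discriminant (-2)² - 4·(1) = 0, so r = 1 is a repeated root.
Hence x_h = (C1 + C2*t)*exp(t).
Apply the initial conditions: x(0) = C1 = -4 and x'(0) = C1 + C2 = -1. Solving gives C1 = -4, C2 = 3.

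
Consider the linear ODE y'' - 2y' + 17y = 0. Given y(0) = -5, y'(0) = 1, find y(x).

y = -5*cos(4*x)*exp(x) + 3*exp(x)*sin(4*x)/2

Characteristic equation r² - 2r + 17 = 0 has discriminant (-2)² - 4·(17) = -64 < 0, so r = 1 ± 4i.
Hence y_h = C1*cos(4*x)*exp(x) + C2*exp(x)*sin(4*x).
Apply the initial conditions: y(0) = C1 = -5 and y'(0) = C1 + 4*C2 = 1. Solving gives C1 = -5, C2 = 3/2.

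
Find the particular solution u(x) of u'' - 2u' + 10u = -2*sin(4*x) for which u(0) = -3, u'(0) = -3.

u = -4*cos(4*x)/25 + 3*sin(4*x)/25 - 71*cos(3*x)*exp(x)/25 - 16*exp(x)*sin(3*x)/75

Characteristic equation r² - 2r + 10 = 0 has discriminant (-2)² - 4·(10) = -36 < 0, so r = 1 ± 3i.
Hence u_h = C1*cos(3*x)*exp(x) + C2*exp(x)*sin(3*x).
Try u_p = A*cos(4*x) + B*sin(4*x). Substituting and equating the coefficients of cos(4x) and sin(4x) gives A = -4/25, B = 3/25, so u_p = -4*cos(4*x)/25 + 3*sin(4*x)/25.
General solution: u = -4*cos(4*x)/25 + 3*sin(4*x)/25 + C1*cos(3*x)*exp(x) + C2*exp(x)*sin(3*x).
Apply the initial conditions: u(0) = -4/25 + C1 = -3 and u'(0) = 12/25 + C1 + 3*C2 = -3. Solving gives C1 = -71/25, C2 = -16/75.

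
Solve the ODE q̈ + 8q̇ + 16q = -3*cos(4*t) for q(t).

q = -3*sin(4*t)/32 + C1*exp(-4*t) + C2*t*exp(-4*t)

Characteristic equation r² + 8r + 16 = 0 has discriminant (8)² - 4·(16) = 0, so r = -4 is a repeated root.
Hence q_h = (C1 + C2*t)*exp(-4*t).
Try q_p = A*cos(4*t) + B*sin(4*t). Substituting and equating the coefficients of cos(4t) and sin(4t) gives A = 0, B = -3/32, so q_p = -3*sin(4*t)/32.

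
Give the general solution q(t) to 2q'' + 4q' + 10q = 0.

q = C1*cos(2*t)*exp(-t) + C2*exp(-t)*sin(2*t)

Divide through by 2: q'' + 2q' + 5q = 0.
Characteristic equation r² + 2r + 5 = 0 has discriminant (2)² - 4·(5) = -16 < 0, so r = -1 ± 2i.
Hence q_h = C1*cos(2*t)*exp(-t) + C2*exp(-t)*sin(2*t).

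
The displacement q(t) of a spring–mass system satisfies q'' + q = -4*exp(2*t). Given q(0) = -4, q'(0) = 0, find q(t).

Characteristic equation r² + 1 = 0 has discriminant (0)² - 4·(1) = -4 < 0, so r = ± i.
Hence q_h = C1*cos(t) + C2*sin(t).
Try q_p = A*exp(2*t). Substituting into the equation and dividing by exp(2*t) gives A = -4/5, so q_p = -4*exp(2*t)/5.
General solution: q = -4*exp(2*t)/5 + C1*cos(t) + C2*sin(t).
Apply the initial conditions: q(0) = -4/5 + C1 = -4 and q'(0) = -8/5 + C2 = 0. Solving gives C1 = -16/5, C2 = 8/5.

q = -16*cos(t)/5 - 4*exp(2*t)/5 + 8*sin(t)/5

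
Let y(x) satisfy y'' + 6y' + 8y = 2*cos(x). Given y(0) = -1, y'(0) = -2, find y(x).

Characteristic equation r² + 6r + 8 = 0 factors as (r + 4)(r + 2) = 0, so r = -4, -2.
Hence y_h = C1*exp(-4*x) + C2*exp(-2*x).
Try y_p = A*cos(x) + B*sin(x). Substituting and equating the coefficients of cos(x) and sin(x) gives A = 14/85, B = 12/85, so y_p = 12*sin(x)/85 + 14*cos(x)/85.
General solution: y = 12*sin(x)/85 + 14*cos(x)/85 + C1*exp(-4*x) + C2*exp(-2*x).
Apply the initial conditions: y(0) = 14/85 + C1 + C2 = -1 and y'(0) = 12/85 - 4*C1 - 2*C2 = -2. Solving gives C1 = 38/17, C2 = -17/5.

y = -17*exp(-2*x)/5 + 12*sin(x)/85 + 14*cos(x)/85 + 38*exp(-4*x)/17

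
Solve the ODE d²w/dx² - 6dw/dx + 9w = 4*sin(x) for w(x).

w = 6*cos(x)/25 + 8*sin(x)/25 + C1*exp(3*x) + C2*x*exp(3*x)

Characteristic equation r² - 6r + 9 = 0 has discriminant (-6)² - 4·(9) = 0, so r = 3 is a repeated root.
Hence w_h = (C1 + C2*x)*exp(3*x).
Try w_p = A*cos(x) + B*sin(x). Substituting and equating the coefficients of cos(x) and sin(x) gives A = 6/25, B = 8/25, so w_p = 6*cos(x)/25 + 8*sin(x)/25.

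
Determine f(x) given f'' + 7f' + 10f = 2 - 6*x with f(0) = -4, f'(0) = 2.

f = 31/50 - 41*exp(-2*x)/6 - 3*x/5 + 166*exp(-5*x)/75

Characteristic equation r² + 7r + 10 = 0 factors as (r + 5)(r + 2) = 0, so r = -5, -2.
Hence f_h = C1*exp(-5*x) + C2*exp(-2*x).
For the particular solution try f_p = A0 + A1*x. Substituting and matching coefficients of each power of x gives A0 = 31/50, A1 = -3/5, so f_p = 31/50 - 3*x/5.
General solution: f = 31/50 - 3*x/5 + C1*exp(-5*x) + C2*exp(-2*x).
Apply the initial conditions: f(0) = 31/50 + C1 + C2 = -4 and f'(0) = -3/5 - 5*C1 - 2*C2 = 2. Solving gives C1 = 166/75, C2 = -41/6.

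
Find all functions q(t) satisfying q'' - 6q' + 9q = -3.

Characteristic equation r² - 6r + 9 = 0 has discriminant (-6)² - 4·(9) = 0, so r = 3 is a repeated root.
Hence q_h = (C1 + C2*t)*exp(3*t).
For the particular solution try q_p = A0. Substituting and matching coefficients of each power of t gives A0 = -1/3, so q_p = -1/3.

q = -1/3 + C1*exp(3*t) + C2*t*exp(3*t)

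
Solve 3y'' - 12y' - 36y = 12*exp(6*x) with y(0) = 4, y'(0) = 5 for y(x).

Divide through by 3: y'' - 4y' - 12y = 4*exp(6*x).
Characteristic equation r² - 4r - 12 = 0 factors as (r + 2)(r - 6) = 0, so r = -2, 6.
Hence y_h = C1*exp(-2*x) + C2*exp(6*x).
Since exp(6*x) solves the homogeneous equation (r = 6 is a root of multiplicity 1), multiply the trial by x. Try y_p = A*x*exp(6*x). Substituting into the equation and dividing by exp(6*x) gives A = 1/2, so y_p = x*exp(6*x)/2.
General solution: y = C1*exp(-2*x) + C2*exp(6*x) + x*exp(6*x)/2.
Apply the initial conditions: y(0) = C1 + C2 = 4 and y'(0) = 1/2 - 2*C1 + 6*C2 = 5. Solving gives C1 = 39/16, C2 = 25/16.

y = 25*exp(6*x)/16 + 39*exp(-2*x)/16 + x*exp(6*x)/2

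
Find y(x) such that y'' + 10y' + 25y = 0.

Characteristic equation r² + 10r + 25 = 0 has discriminant (10)² - 4·(25) = 0, so r = -5 is a repeated root.
Hence y_h = (C1 + C2*x)*exp(-5*x).

y = C1*exp(-5*x) + C2*x*exp(-5*x)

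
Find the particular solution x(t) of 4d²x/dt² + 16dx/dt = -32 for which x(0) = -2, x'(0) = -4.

Divide through by 4: x'' + 4x' = -8.
Characteristic equation r² + 4r = 0 factors as (r + 4)r = 0, so r = -4, 0.
Hence x_h = C1*exp(-4*t) + C2.
Since 1 solves the homogeneous equation (r = 0 is a root of multiplicity 1), multiply the trial by t. Try x_p = A*t. Substituting into the equation and dividing by 1 gives A = -2, so x_p = -2*t.
General solution: x = C2 - 2*t + C1*exp(-4*t).
Apply the initial conditions: x(0) = C1 + C2 = -2 and x'(0) = -2 - 4*C1 = -4. Solving gives C1 = 1/2, C2 = -5/2.

x = -5/2 + exp(-4*t)/2 - 2*t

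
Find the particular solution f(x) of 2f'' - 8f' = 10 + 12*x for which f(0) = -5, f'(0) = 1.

f = -181/32 - 13*x/8 - 3*x**2/4 + 21*exp(4*x)/32

Divide through by 2: f'' - 4f' = 5 + 6*x.
Characteristic equation r² - 4r = 0 factors as (r - 4)r = 0, so r = 4, 0.
Hence f_h = C1*exp(4*x) + C2.
Since 0 is a characteristic root (multiplicity 1), multiply the polynomial trial by x: try f_p = x*(A0 + A1*x). Substituting and matching coefficients of each power of x gives A0 = -13/8, A1 = -3/4, so f_p = -13*x/8 - 3*x^2/4.
General solution: f = C2 - 13*x/8 - 3*x^2/4 + C1*exp(4*x).
Apply the initial conditions: f(0) = C1 + C2 = -5 and f'(0) = -13/8 + 4*C1 = 1. Solving gives C1 = 21/32, C2 = -181/32.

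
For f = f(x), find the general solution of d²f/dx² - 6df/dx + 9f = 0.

f = C1*exp(3*x) + C2*x*exp(3*x)

Characteristic equation r² - 6r + 9 = 0 has discriminant (-6)² - 4·(9) = 0, so r = 3 is a repeated root.
Hence f_h = (C1 + C2*x)*exp(3*x).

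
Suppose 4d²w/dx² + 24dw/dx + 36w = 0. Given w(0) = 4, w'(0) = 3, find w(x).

w = 4*exp(-3*x) + 15*x*exp(-3*x)

Divide through by 4: w'' + 6w' + 9w = 0.
Characteristic equation r² + 6r + 9 = 0 has discriminant (6)² - 4·(9) = 0, so r = -3 is a repeated root.
Hence w_h = (C1 + C2*x)*exp(-3*x).
Apply the initial conditions: w(0) = C1 = 4 and w'(0) = C2 - 3*C1 = 3. Solving gives C1 = 4, C2 = 15.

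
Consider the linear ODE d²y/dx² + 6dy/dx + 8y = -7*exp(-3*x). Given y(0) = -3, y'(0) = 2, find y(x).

y = 7*exp(-3*x) - 17*exp(-2*x)/2 - 3*exp(-4*x)/2

Characteristic equation r² + 6r + 8 = 0 factors as (r + 4)(r + 2) = 0, so r = -4, -2.
Hence y_h = C1*exp(-4*x) + C2*exp(-2*x).
Try y_p = A*exp(-3*x). Substituting into the equation and dividing by exp(-3*x) gives A = 7, so y_p = 7*exp(-3*x).
General solution: y = 7*exp(-3*x) + C1*exp(-4*x) + C2*exp(-2*x).
Apply the initial conditions: y(0) = 7 + C1 + C2 = -3 and y'(0) = -21 - 4*C1 - 2*C2 = 2. Solving gives C1 = -3/2, C2 = -17/2.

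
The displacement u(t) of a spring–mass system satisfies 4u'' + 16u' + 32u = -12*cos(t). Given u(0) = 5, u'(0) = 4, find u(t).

u = -21*cos(t)/65 - 12*sin(t)/65 + 346*cos(2*t)*exp(-2*t)/65 + 482*exp(-2*t)*sin(2*t)/65

Divide through by 4: u'' + 4u' + 8u = -3*cos(t).
Characteristic equation r² + 4r + 8 = 0 has discriminant (4)² - 4·(8) = -16 < 0, so r = -2 ± 2i.
Hence u_h = C1*cos(2*t)*exp(-2*t) + C2*exp(-2*t)*sin(2*t).
Try u_p = A*cos(t) + B*sin(t). Substituting and equating the coefficients of cos(t) and sin(t) gives A = -21/65, B = -12/65, so u_p = -21*cos(t)/65 - 12*sin(t)/65.
General solution: u = -21*cos(t)/65 - 12*sin(t)/65 + C1*cos(2*t)*exp(-2*t) + C2*exp(-2*t)*sin(2*t).
Apply the initial conditions: u(0) = -21/65 + C1 = 5 and u'(0) = -12/65 - 2*C1 + 2*C2 = 4. Solving gives C1 = 346/65, C2 = 482/65.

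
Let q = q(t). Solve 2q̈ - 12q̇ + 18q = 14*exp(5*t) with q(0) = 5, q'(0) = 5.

Divide through by 2: q'' - 6q' + 9q = 7*exp(5*t).
Characteristic equation r² - 6r + 9 = 0 has discriminant (-6)² - 4·(9) = 0, so r = 3 is a repeated root.
Hence q_h = (C1 + C2*t)*exp(3*t).
Try q_p = A*exp(5*t). Substituting into the equation and dividing by exp(5*t) gives A = 7/4, so q_p = 7*exp(5*t)/4.
General solution: q = 7*exp(5*t)/4 + C1*exp(3*t) + C2*t*exp(3*t).
Apply the initial conditions: q(0) = 7/4 + C1 = 5 and q'(0) = 35/4 + C2 + 3*C1 = 5. Solving gives C1 = 13/4, C2 = -27/2.

q = 7*exp(5*t)/4 + 13*exp(3*t)/4 - 27*t*exp(3*t)/2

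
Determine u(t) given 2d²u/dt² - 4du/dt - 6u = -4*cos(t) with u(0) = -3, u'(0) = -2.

Divide through by 2: u'' - 2u' - 3u = -2*cos(t).
Characteristic equation r² - 2r - 3 = 0 factors as (r + 1)(r - 3) = 0, so r = -1, 3.
Hence u_h = C1*exp(-t) + C2*exp(3*t).
Try u_p = A*cos(t) + B*sin(t). Substituting and equating the coefficients of cos(t) and sin(t) gives A = 2/5, B = 1/5, so u_p = sin(t)/5 + 2*cos(t)/5.
General solution: u = sin(t)/5 + 2*cos(t)/5 + C1*exp(-t) + C2*exp(3*t).
Apply the initial conditions: u(0) = 2/5 + C1 + C2 = -3 and u'(0) = 1/5 - C1 + 3*C2 = -2. Solving gives C1 = -2, C2 = -7/5.

u = -2*exp(-t) - 7*exp(3*t)/5 + sin(t)/5 + 2*cos(t)/5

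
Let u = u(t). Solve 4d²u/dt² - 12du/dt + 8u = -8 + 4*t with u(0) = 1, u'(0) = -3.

Divide through by 4: u'' - 3u' + 2u = -2 + t.
Characteristic equation r² - 3r + 2 = 0 factors as (r - 1)(r - 2) = 0, so r = 1, 2.
Hence u_h = C1*exp(t) + C2*exp(2*t).
For the particular solution try u_p = A0 + A1*t. Substituting and matching coefficients of each power of t gives A0 = -1/4, A1 = 1/2, so u_p = -1/4 + t/2.
General solution: u = -1/4 + t/2 + C1*exp(t) + C2*exp(2*t).
Apply the initial conditions: u(0) = -1/4 + C1 + C2 = 1 and u'(0) = 1/2 + C1 + 2*C2 = -3. Solving gives C1 = 6, C2 = -19/4.

u = -1/4 + t/2 + 6*exp(t) - 19*exp(2*t)/4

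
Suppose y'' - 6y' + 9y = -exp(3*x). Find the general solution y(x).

Characteristic equation r² - 6r + 9 = 0 has discriminant (-6)² - 4·(9) = 0, so r = 3 is a repeated root.
Hence y_h = (C1 + C2*x)*exp(3*x).
Since exp(3*x) solves the homogeneous equation (r = 3 is a root of multiplicity 2), multiply the trial by x^2. Try y_p = A*x^2*exp(3*x). Substituting into the equation and dividing by exp(3*x) gives A = -1/2, so y_p = -x^2*exp(3*x)/2.

y = C1*exp(3*x) - x**2*exp(3*x)/2 + C2*x*exp(3*x)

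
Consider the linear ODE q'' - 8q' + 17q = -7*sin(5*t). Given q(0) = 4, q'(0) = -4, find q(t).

q = -35*cos(5*t)/208 + 7*sin(5*t)/208 - 4335*exp(4*t)*sin(t)/208 + 867*cos(t)*exp(4*t)/208

Characteristic equation r² - 8r + 17 = 0 has discriminant (-8)² - 4·(17) = -4 < 0, so r = 4 ± i.
Hence q_h = C1*cos(t)*exp(4*t) + C2*exp(4*t)*sin(t).
Try q_p = A*cos(5*t) + B*sin(5*t). Substituting and equating the coefficients of cos(5t) and sin(5t) gives A = -35/208, B = 7/208, so q_p = -35*cos(5*t)/208 + 7*sin(5*t)/208.
General solution: q = -35*cos(5*t)/208 + 7*sin(5*t)/208 + C1*cos(t)*exp(4*t) + C2*exp(4*t)*sin(t).
Apply the initial conditions: q(0) = -35/208 + C1 = 4 and q'(0) = 35/208 + C2 + 4*C1 = -4. Solving gives C1 = 867/208, C2 = -4335/208.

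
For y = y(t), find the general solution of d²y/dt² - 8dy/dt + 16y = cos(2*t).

Characteristic equation r² - 8r + 16 = 0 has discriminant (-8)² - 4·(16) = 0, so r = 4 is a repeated root.
Hence y_h = (C1 + C2*t)*exp(4*t).
Try y_p = A*cos(2*t) + B*sin(2*t). Substituting and equating the coefficients of cos(2t) and sin(2t) gives A = 3/100, B = -1/25, so y_p = -sin(2*t)/25 + 3*cos(2*t)/100.

y = -sin(2*t)/25 + 3*cos(2*t)/100 + C1*exp(4*t) + C2*t*exp(4*t)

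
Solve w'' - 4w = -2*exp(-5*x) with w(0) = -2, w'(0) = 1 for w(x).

Characteristic equation r² - 4 = 0 factors as (r + 2)(r - 2) = 0, so r = -2, 2.
Hence w_h = C1*exp(-2*x) + C2*exp(2*x).
Try w_p = A*exp(-5*x). Substituting into the equation and dividing by exp(-5*x) gives A = -2/21, so w_p = -2*exp(-5*x)/21.
General solution: w = -2*exp(-5*x)/21 + C1*exp(-2*x) + C2*exp(2*x).
Apply the initial conditions: w(0) = -2/21 + C1 + C2 = -2 and w'(0) = 10/21 - 2*C1 + 2*C2 = 1. Solving gives C1 = -13/12, C2 = -23/28.

w = -23*exp(2*x)/28 - 13*exp(-2*x)/12 - 2*exp(-5*x)/21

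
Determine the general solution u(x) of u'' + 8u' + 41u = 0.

Characteristic equation r² + 8r + 41 = 0 has discriminant (8)² - 4·(41) = -100 < 0, so r = -4 ± 5i.
Hence u_h = C1*cos(5*x)*exp(-4*x) + C2*exp(-4*x)*sin(5*x).

u = C1*cos(5*x)*exp(-4*x) + C2*exp(-4*x)*sin(5*x)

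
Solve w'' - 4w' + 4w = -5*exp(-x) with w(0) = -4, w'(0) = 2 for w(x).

w = -31*exp(2*x)/9 - 5*exp(-x)/9 + 25*x*exp(2*x)/3

Characteristic equation r² - 4r + 4 = 0 has discriminant (-4)² - 4·(4) = 0, so r = 2 is a repeated root.
Hence w_h = (C1 + C2*x)*exp(2*x).
Try w_p = A*exp(-x). Substituting into the equation and dividing by exp(-x) gives A = -5/9, so w_p = -5*exp(-x)/9.
General solution: w = -5*exp(-x)/9 + C1*exp(2*x) + C2*x*exp(2*x).
Apply the initial conditions: w(0) = -5/9 + C1 = -4 and w'(0) = 5/9 + C2 + 2*C1 = 2. Solving gives C1 = -31/9, C2 = 25/3.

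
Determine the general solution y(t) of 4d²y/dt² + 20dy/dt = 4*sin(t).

y = C2 - 5*cos(t)/26 - sin(t)/26 + C1*exp(-5*t)

Divide through by 4: y'' + 5y' = sin(t).
Characteristic equation r² + 5r = 0 factors as (r + 5)r = 0, so r = -5, 0.
Hence y_h = C1*exp(-5*t) + C2.
Try y_p = A*cos(t) + B*sin(t). Substituting and equating the coefficients of cos(t) and sin(t) gives A = -5/26, B = -1/26, so y_p = -5*cos(t)/26 - sin(t)/26.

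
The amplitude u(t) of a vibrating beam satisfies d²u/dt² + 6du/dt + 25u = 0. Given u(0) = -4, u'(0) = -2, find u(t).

u = -4*cos(4*t)*exp(-3*t) - 7*exp(-3*t)*sin(4*t)/2

Characteristic equation r² + 6r + 25 = 0 has discriminant (6)² - 4·(25) = -64 < 0, so r = -3 ± 4i.
Hence u_h = C1*cos(4*t)*exp(-3*t) + C2*exp(-3*t)*sin(4*t).
Apply the initial conditions: u(0) = C1 = -4 and u'(0) = -3*C1 + 4*C2 = -2. Solving gives C1 = -4, C2 = -7/2.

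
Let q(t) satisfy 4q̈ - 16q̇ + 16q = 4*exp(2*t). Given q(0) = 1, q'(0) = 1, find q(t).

q = t**2*exp(2*t)/2 - t*exp(2*t) + exp(2*t)

Divide through by 4: q'' - 4q' + 4q = exp(2*t).
Characteristic equation r² - 4r + 4 = 0 has discriminant (-4)² - 4·(4) = 0, so r = 2 is a repeated root.
Hence q_h = (C1 + C2*t)*exp(2*t).
Since exp(2*t) solves the homogeneous equation (r = 2 is a root of multiplicity 2), multiply the trial by t^2. Try q_p = A*t^2*exp(2*t). Substituting into the equation and dividing by exp(2*t) gives A = 1/2, so q_p = t^2*exp(2*t)/2.
General solution: q = C1*exp(2*t) + t^2*exp(2*t)/2 + C2*t*exp(2*t).
Apply the initial conditions: q(0) = C1 = 1 and q'(0) = C2 + 2*C1 = 1. Solving gives C1 = 1, C2 = -1.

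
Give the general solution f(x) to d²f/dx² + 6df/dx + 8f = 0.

Characteristic equation r² + 6r + 8 = 0 factors as (r + 4)(r + 2) = 0, so r = -4, -2.
Hence f_h = C1*exp(-4*x) + C2*exp(-2*x).

f = C1*exp(-4*x) + C2*exp(-2*x)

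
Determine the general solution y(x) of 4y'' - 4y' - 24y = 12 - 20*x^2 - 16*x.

Divide through by 4: y'' - y' - 6y = 3 - 5*x^2 - 4*x.
Characteristic equation r² - r - 6 = 0 factors as (r + 2)(r - 3) = 0, so r = -2, 3.
Hence y_h = C1*exp(-2*x) + C2*exp(3*x).
For the particular solution try y_p = A0 + A1*x + A2*x^2. Substituting and matching coefficients of each power of x gives A0 = -31/108, A1 = 7/18, A2 = 5/6, so y_p = -31/108 + 5*x^2/6 + 7*x/18.

y = -31/108 + 5*x**2/6 + 7*x/18 + C1*exp(-2*x) + C2*exp(3*x)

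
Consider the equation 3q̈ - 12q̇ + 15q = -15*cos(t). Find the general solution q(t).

Divide through by 3: q'' - 4q' + 5q = -5*cos(t).
Characteristic equation r² - 4r + 5 = 0 has discriminant (-4)² - 4·(5) = -4 < 0, so r = 2 ± i.
Hence q_h = C1*cos(t)*exp(2*t) + C2*exp(2*t)*sin(t).
Try q_p = A*cos(t) + B*sin(t). Substituting and equating the coefficients of cos(t) and sin(t) gives A = -5/8, B = 5/8, so q_p = -5*cos(t)/8 + 5*sin(t)/8.

q = -5*cos(t)/8 + 5*sin(t)/8 + C1*cos(t)*exp(2*t) + C2*exp(2*t)*sin(t)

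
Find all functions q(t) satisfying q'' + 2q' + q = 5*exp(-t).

q = C1*exp(-t) + 5*t**2*exp(-t)/2 + C2*t*exp(-t)

Characteristic equation r² + 2r + 1 = 0 has discriminant (2)² - 4·(1) = 0, so r = -1 is a repeated root.
Hence q_h = (C1 + C2*t)*exp(-t).
Since exp(-t) solves the homogeneous equation (r = -1 is a root of multiplicity 2), multiply the trial by t^2. Try q_p = A*t^2*exp(-t). Substituting into the equation and dividing by exp(-t) gives A = 5/2, so q_p = 5*t^2*exp(-t)/2.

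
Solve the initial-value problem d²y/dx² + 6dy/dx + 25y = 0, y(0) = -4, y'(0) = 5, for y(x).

Characteristic equation r² + 6r + 25 = 0 has discriminant (6)² - 4·(25) = -64 < 0, so r = -3 ± 4i.
Hence y_h = C1*cos(4*x)*exp(-3*x) + C2*exp(-3*x)*sin(4*x).
Apply the initial conditions: y(0) = C1 = -4 and y'(0) = -3*C1 + 4*C2 = 5. Solving gives C1 = -4, C2 = -7/4.

y = -4*cos(4*x)*exp(-3*x) - 7*exp(-3*x)*sin(4*x)/4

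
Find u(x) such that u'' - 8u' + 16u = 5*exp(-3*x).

u = 5*exp(-3*x)/49 + C1*exp(4*x) + C2*x*exp(4*x)

Characteristic equation r² - 8r + 16 = 0 has discriminant (-8)² - 4·(16) = 0, so r = 4 is a repeated root.
Hence u_h = (C1 + C2*x)*exp(4*x).
Try u_p = A*exp(-3*x). Substituting into the equation and dividing by exp(-3*x) gives A = 5/49, so u_p = 5*exp(-3*x)/49.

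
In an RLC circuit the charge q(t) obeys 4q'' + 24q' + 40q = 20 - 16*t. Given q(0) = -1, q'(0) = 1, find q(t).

q = 37/50 - 2*t/5 - 191*exp(-3*t)*sin(t)/50 - 87*cos(t)*exp(-3*t)/50

Divide through by 4: q'' + 6q' + 10q = 5 - 4*t.
Characteristic equation r² + 6r + 10 = 0 has discriminant (6)² - 4·(10) = -4 < 0, so r = -3 ± i.
Hence q_h = C1*cos(t)*exp(-3*t) + C2*exp(-3*t)*sin(t).
For the particular solution try q_p = A0 + A1*t. Substituting and matching coefficients of each power of t gives A0 = 37/50, A1 = -2/5, so q_p = 37/50 - 2*t/5.
General solution: q = 37/50 - 2*t/5 + C1*cos(t)*exp(-3*t) + C2*exp(-3*t)*sin(t).
Apply the initial conditions: q(0) = 37/50 + C1 = -1 and q'(0) = -2/5 + C2 - 3*C1 = 1. Solving gives C1 = -87/50, C2 = -191/50.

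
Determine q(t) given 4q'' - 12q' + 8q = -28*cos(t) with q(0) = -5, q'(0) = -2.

Divide through by 4: q'' - 3q' + 2q = -7*cos(t).
Characteristic equation r² - 3r + 2 = 0 factors as (r - 2)(r - 1) = 0, so r = 2, 1.
Hence q_h = C1*exp(2*t) + C2*exp(t).
Try q_p = A*cos(t) + B*sin(t). Substituting and equating the coefficients of cos(t) and sin(t) gives A = -7/10, B = 21/10, so q_p = -7*cos(t)/10 + 21*sin(t)/10.
General solution: q = -7*cos(t)/10 + 21*sin(t)/10 + C1*exp(2*t) + C2*exp(t).
Apply the initial conditions: q(0) = -7/10 + C1 + C2 = -5 and q'(0) = 21/10 + C2 + 2*C1 = -2. Solving gives C1 = 1/5, C2 = -9/2.

q = -9*exp(t)/2 - 7*cos(t)/10 + exp(2*t)/5 + 21*sin(t)/10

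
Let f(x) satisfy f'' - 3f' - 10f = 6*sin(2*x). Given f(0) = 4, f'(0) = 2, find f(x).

Characteristic equation r² - 3r - 10 = 0 factors as (r + 2)(r - 5) = 0, so r = -2, 5.
Hence f_h = C1*exp(-2*x) + C2*exp(5*x).
Try f_p = A*cos(2*x) + B*sin(2*x). Substituting and equating the coefficients of cos(2x) and sin(2x) gives A = 9/58, B = -21/58, so f_p = -21*sin(2*x)/58 + 9*cos(2*x)/58.
General solution: f = -21*sin(2*x)/58 + 9*cos(2*x)/58 + C1*exp(-2*x) + C2*exp(5*x).
Apply the initial conditions: f(0) = 9/58 + C1 + C2 = 4 and f'(0) = -21/29 - 2*C1 + 5*C2 = 2. Solving gives C1 = 33/14, C2 = 302/203.

f = -21*sin(2*x)/58 + 9*cos(2*x)/58 + 33*exp(-2*x)/14 + 302*exp(5*x)/203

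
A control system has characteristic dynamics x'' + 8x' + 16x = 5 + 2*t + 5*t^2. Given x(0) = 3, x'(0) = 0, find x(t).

Characteristic equation r² + 8r + 16 = 0 has discriminant (8)² - 4·(16) = 0, so r = -4 is a repeated root.
Hence x_h = (C1 + C2*t)*exp(-4*t).
For the particular solution try x_p = A0 + A1*t + A2*t^2. Substituting and matching coefficients of each power of t gives A0 = 47/128, A1 = -3/16, A2 = 5/16, so x_p = 47/128 - 3*t/16 + 5*t^2/16.
General solution: x = 47/128 - 3*t/16 + 5*t^2/16 + C1*exp(-4*t) + C2*t*exp(-4*t).
Apply the initial conditions: x(0) = 47/128 + C1 = 3 and x'(0) = -3/16 + C2 - 4*C1 = 0. Solving gives C1 = 337/128, C2 = 343/32.

x = 47/128 - 3*t/16 + 5*t**2/16 + 337*exp(-4*t)/128 + 343*t*exp(-4*t)/32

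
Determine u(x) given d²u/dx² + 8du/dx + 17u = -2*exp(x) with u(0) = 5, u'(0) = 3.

Characteristic equation r² + 8r + 17 = 0 has discriminant (8)² - 4·(17) = -4 < 0, so r = -4 ± i.
Hence u_h = C1*cos(x)*exp(-4*x) + C2*exp(-4*x)*sin(x).
Try u_p = A*exp(x). Substituting into the equation and dividing by exp(x) gives A = -1/13, so u_p = -exp(x)/13.
General solution: u = -exp(x)/13 + C1*cos(x)*exp(-4*x) + C2*exp(-4*x)*sin(x).
Apply the initial conditions: u(0) = -1/13 + C1 = 5 and u'(0) = -1/13 + C2 - 4*C1 = 3. Solving gives C1 = 66/13, C2 = 304/13.

u = -exp(x)/13 + 66*cos(x)*exp(-4*x)/13 + 304*exp(-4*x)*sin(x)/13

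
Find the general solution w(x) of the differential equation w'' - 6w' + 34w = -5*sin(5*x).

w = -50*cos(5*x)/327 - 5*sin(5*x)/109 + C1*cos(5*x)*exp(3*x) + C2*exp(3*x)*sin(5*x)

Characteristic equation r² - 6r + 34 = 0 has discriminant (-6)² - 4·(34) = -100 < 0, so r = 3 ± 5i.
Hence w_h = C1*cos(5*x)*exp(3*x) + C2*exp(3*x)*sin(5*x).
Try w_p = A*cos(5*x) + B*sin(5*x). Substituting and equating the coefficients of cos(5x) and sin(5x) gives A = -50/327, B = -5/109, so w_p = -50*cos(5*x)/327 - 5*sin(5*x)/109.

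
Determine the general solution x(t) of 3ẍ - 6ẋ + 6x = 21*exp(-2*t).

x = 7*exp(-2*t)/10 + C1*cos(t)*exp(t) + C2*exp(t)*sin(t)

Divide through by 3: x'' - 2x' + 2x = 7*exp(-2*t).
Characteristic equation r² - 2r + 2 = 0 has discriminant (-2)² - 4·(2) = -4 < 0, so r = 1 ± i.
Hence x_h = C1*cos(t)*exp(t) + C2*exp(t)*sin(t).
Try x_p = A*exp(-2*t). Substituting into the equation and dividing by exp(-2*t) gives A = 7/10, so x_p = 7*exp(-2*t)/10.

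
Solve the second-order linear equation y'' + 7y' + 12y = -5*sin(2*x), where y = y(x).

y = -2*sin(2*x)/13 + 7*cos(2*x)/26 + C1*exp(-3*x) + C2*exp(-4*x)

Characteristic equation r² + 7r + 12 = 0 factors as (r + 3)(r + 4) = 0, so r = -3, -4.
Hence y_h = C1*exp(-3*x) + C2*exp(-4*x).
Try y_p = A*cos(2*x) + B*sin(2*x). Substituting and equating the coefficients of cos(2x) and sin(2x) gives A = 7/26, B = -2/13, so y_p = -2*sin(2*x)/13 + 7*cos(2*x)/26.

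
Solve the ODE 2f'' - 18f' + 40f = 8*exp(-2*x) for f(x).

Divide through by 2: f'' - 9f' + 20f = 4*exp(-2*x).
Characteristic equation r² - 9r + 20 = 0 factors as (r - 5)(r - 4) = 0, so r = 5, 4.
Hence f_h = C1*exp(5*x) + C2*exp(4*x).
Try f_p = A*exp(-2*x). Substituting into the equation and dividing by exp(-2*x) gives A = 2/21, so f_p = 2*exp(-2*x)/21.

f = 2*exp(-2*x)/21 + C1*exp(5*x) + C2*exp(4*x)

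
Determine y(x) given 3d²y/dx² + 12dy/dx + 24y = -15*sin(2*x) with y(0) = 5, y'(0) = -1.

y = cos(2*x)/2 - sin(2*x)/4 + 9*cos(2*x)*exp(-2*x)/2 + 17*exp(-2*x)*sin(2*x)/4

Divide through by 3: y'' + 4y' + 8y = -5*sin(2*x).
Characteristic equation r² + 4r + 8 = 0 has discriminant (4)² - 4·(8) = -16 < 0, so r = -2 ± 2i.
Hence y_h = C1*cos(2*x)*exp(-2*x) + C2*exp(-2*x)*sin(2*x).
Try y_p = A*cos(2*x) + B*sin(2*x). Substituting and equating the coefficients of cos(2x) and sin(2x) gives A = 1/2, B = -1/4, so y_p = cos(2*x)/2 - sin(2*x)/4.
General solution: y = cos(2*x)/2 - sin(2*x)/4 + C1*cos(2*x)*exp(-2*x) + C2*exp(-2*x)*sin(2*x).
Apply the initial conditions: y(0) = 1/2 + C1 = 5 and y'(0) = -1/2 - 2*C1 + 2*C2 = -1. Solving gives C1 = 9/2, C2 = 17/4.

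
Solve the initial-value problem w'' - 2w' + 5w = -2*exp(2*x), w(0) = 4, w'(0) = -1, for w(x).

Characteristic equation r² - 2r + 5 = 0 has discriminant (-2)² - 4·(5) = -16 < 0, so r = 1 ± 2i.
Hence w_h = C1*cos(2*x)*exp(x) + C2*exp(x)*sin(2*x).
Try w_p = A*exp(2*x). Substituting into the equation and dividing by exp(2*x) gives A = -2/5, so w_p = -2*exp(2*x)/5.
General solution: w = -2*exp(2*x)/5 + C1*cos(2*x)*exp(x) + C2*exp(x)*sin(2*x).
Apply the initial conditions: w(0) = -2/5 + C1 = 4 and w'(0) = -4/5 + C1 + 2*C2 = -1. Solving gives C1 = 22/5, C2 = -23/10.

w = -2*exp(2*x)/5 - 23*exp(x)*sin(2*x)/10 + 22*cos(2*x)*exp(x)/5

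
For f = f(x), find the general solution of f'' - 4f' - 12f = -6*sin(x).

Characteristic equation r² - 4r - 12 = 0 factors as (r + 2)(r - 6) = 0, so r = -2, 6.
Hence f_h = C1*exp(-2*x) + C2*exp(6*x).
Try f_p = A*cos(x) + B*sin(x). Substituting and equating the coefficients of cos(x) and sin(x) gives A = -24/185, B = 78/185, so f_p = -24*cos(x)/185 + 78*sin(x)/185.

f = -24*cos(x)/185 + 78*sin(x)/185 + C1*exp(-2*x) + C2*exp(6*x)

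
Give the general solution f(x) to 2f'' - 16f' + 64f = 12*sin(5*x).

Divide through by 2: f'' - 8f' + 32f = 6*sin(5*x).
Characteristic equation r² - 8r + 32 = 0 has discriminant (-8)² - 4·(32) = -64 < 0, so r = 4 ± 4i.
Hence f_h = C1*cos(4*x)*exp(4*x) + C2*exp(4*x)*sin(4*x).
Try f_p = A*cos(5*x) + B*sin(5*x). Substituting and equating the coefficients of cos(5x) and sin(5x) gives A = 240/1649, B = 42/1649, so f_p = 42*sin(5*x)/1649 + 240*cos(5*x)/1649.

f = 42*sin(5*x)/1649 + 240*cos(5*x)/1649 + C1*cos(4*x)*exp(4*x) + C2*exp(4*x)*sin(4*x)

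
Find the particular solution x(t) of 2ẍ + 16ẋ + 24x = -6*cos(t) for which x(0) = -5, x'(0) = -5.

Divide through by 2: x'' + 8x' + 12x = -3*cos(t).
Characteristic equation r² + 8r + 12 = 0 factors as (r + 2)(r + 6) = 0, so r = -2, -6.
Hence x_h = C1*exp(-2*t) + C2*exp(-6*t).
Try x_p = A*cos(t) + B*sin(t). Substituting and equating the coefficients of cos(t) and sin(t) gives A = -33/185, B = -24/185, so x_p = -33*cos(t)/185 - 24*sin(t)/185.
General solution: x = -33*cos(t)/185 - 24*sin(t)/185 + C1*exp(-2*t) + C2*exp(-6*t).
Apply the initial conditions: x(0) = -33/185 + C1 + C2 = -5 and x'(0) = -24/185 - 6*C2 - 2*C1 = -5. Solving gives C1 = -169/20, C2 = 537/148.

x = -169*exp(-2*t)/20 - 33*cos(t)/185 - 24*sin(t)/185 + 537*exp(-6*t)/148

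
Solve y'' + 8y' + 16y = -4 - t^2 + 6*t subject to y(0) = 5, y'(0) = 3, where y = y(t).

y = -59/128 - t**2/16 + 7*t/16 + 699*exp(-4*t)/128 + 781*t*exp(-4*t)/32

Characteristic equation r² + 8r + 16 = 0 has discriminant (8)² - 4·(16) = 0, so r = -4 is a repeated root.
Hence y_h = (C1 + C2*t)*exp(-4*t).
For the particular solution try y_p = A0 + A1*t + A2*t^2. Substituting and matching coefficients of each power of t gives A0 = -59/128, A1 = 7/16, A2 = -1/16, so y_p = -59/128 - t^2/16 + 7*t/16.
General solution: y = -59/128 - t^2/16 + 7*t/16 + C1*exp(-4*t) + C2*t*exp(-4*t).
Apply the initial conditions: y(0) = -59/128 + C1 = 5 and y'(0) = 7/16 + C2 - 4*C1 = 3. Solving gives C1 = 699/128, C2 = 781/32.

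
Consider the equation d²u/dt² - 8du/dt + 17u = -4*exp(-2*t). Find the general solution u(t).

u = -4*exp(-2*t)/37 + C1*cos(t)*exp(4*t) + C2*exp(4*t)*sin(t)

Characteristic equation r² - 8r + 17 = 0 has discriminant (-8)² - 4·(17) = -4 < 0, so r = 4 ± i.
Hence u_h = C1*cos(t)*exp(4*t) + C2*exp(4*t)*sin(t).
Try u_p = A*exp(-2*t). Substituting into the equation and dividing by exp(-2*t) gives A = -4/37, so u_p = -4*exp(-2*t)/37.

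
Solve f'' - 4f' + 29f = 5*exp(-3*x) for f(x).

f = exp(-3*x)/10 + C1*cos(5*x)*exp(2*x) + C2*exp(2*x)*sin(5*x)

Characteristic equation r² - 4r + 29 = 0 has discriminant (-4)² - 4·(29) = -100 < 0, so r = 2 ± 5i.
Hence f_h = C1*cos(5*x)*exp(2*x) + C2*exp(2*x)*sin(5*x).
Try f_p = A*exp(-3*x). Substituting into the equation and dividing by exp(-3*x) gives A = 1/10, so f_p = exp(-3*x)/10.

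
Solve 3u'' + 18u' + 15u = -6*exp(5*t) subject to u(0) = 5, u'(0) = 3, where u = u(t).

u = -41*exp(-5*t)/20 - exp(5*t)/30 + 85*exp(-t)/12

Divide through by 3: u'' + 6u' + 5u = -2*exp(5*t).
Characteristic equation r² + 6r + 5 = 0 factors as (r + 1)(r + 5) = 0, so r = -1, -5.
Hence u_h = C1*exp(-t) + C2*exp(-5*t).
Try u_p = A*exp(5*t). Substituting into the equation and dividing by exp(5*t) gives A = -1/30, so u_p = -exp(5*t)/30.
General solution: u = -exp(5*t)/30 + C1*exp(-t) + C2*exp(-5*t).
Apply the initial conditions: u(0) = -1/30 + C1 + C2 = 5 and u'(0) = -1/6 - C1 - 5*C2 = 3. Solving gives C1 = 85/12, C2 = -41/20.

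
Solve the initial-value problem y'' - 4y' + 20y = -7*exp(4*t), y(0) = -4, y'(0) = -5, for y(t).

Characteristic equation r² - 4r + 20 = 0 has discriminant (-4)² - 4·(20) = -64 < 0, so r = 2 ± 4i.
Hence y_h = C1*cos(4*t)*exp(2*t) + C2*exp(2*t)*sin(4*t).
Try y_p = A*exp(4*t). Substituting into the equation and dividing by exp(4*t) gives A = -7/20, so y_p = -7*exp(4*t)/20.
General solution: y = -7*exp(4*t)/20 + C1*cos(4*t)*exp(2*t) + C2*exp(2*t)*sin(4*t).
Apply the initial conditions: y(0) = -7/20 + C1 = -4 and y'(0) = -7/5 + 2*C1 + 4*C2 = -5. Solving gives C1 = -73/20, C2 = 37/40.

y = -7*exp(4*t)/20 - 73*cos(4*t)*exp(2*t)/20 + 37*exp(2*t)*sin(4*t)/40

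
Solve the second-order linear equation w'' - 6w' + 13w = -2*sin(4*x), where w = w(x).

Characteristic equation r² - 6r + 13 = 0 has discriminant (-6)² - 4·(13) = -16 < 0, so r = 3 ± 2i.
Hence w_h = C1*cos(2*x)*exp(3*x) + C2*exp(3*x)*sin(2*x).
Try w_p = A*cos(4*x) + B*sin(4*x). Substituting and equating the coefficients of cos(4x) and sin(4x) gives A = -16/195, B = 2/195, so w_p = -16*cos(4*x)/195 + 2*sin(4*x)/195.

w = -16*cos(4*x)/195 + 2*sin(4*x)/195 + C1*cos(2*x)*exp(3*x) + C2*exp(3*x)*sin(2*x)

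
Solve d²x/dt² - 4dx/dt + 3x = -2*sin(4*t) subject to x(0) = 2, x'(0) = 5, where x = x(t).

Characteristic equation r² - 4r + 3 = 0 factors as (r - 1)(r - 3) = 0, so r = 1, 3.
Hence x_h = C1*exp(t) + C2*exp(3*t).
Try x_p = A*cos(4*t) + B*sin(4*t). Substituting and equating the coefficients of cos(4t) and sin(4t) gives A = -32/425, B = 26/425, so x_p = -32*cos(4*t)/425 + 26*sin(4*t)/425.
General solution: x = -32*cos(4*t)/425 + 26*sin(4*t)/425 + C1*exp(t) + C2*exp(3*t).
Apply the initial conditions: x(0) = -32/425 + C1 + C2 = 2 and x'(0) = 104/425 + C1 + 3*C2 = 5. Solving gives C1 = 25/34, C2 = 67/50.

x = -32*cos(4*t)/425 + 25*exp(t)/34 + 26*sin(4*t)/425 + 67*exp(3*t)/50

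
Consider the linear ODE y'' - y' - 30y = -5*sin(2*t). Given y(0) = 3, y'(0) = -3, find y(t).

y = -cos(2*t)/116 + 17*sin(2*t)/116 + 47*exp(6*t)/44 + 619*exp(-5*t)/319

Characteristic equation r² - r - 30 = 0 factors as (r - 6)(r + 5) = 0, so r = 6, -5.
Hence y_h = C1*exp(6*t) + C2*exp(-5*t).
Try y_p = A*cos(2*t) + B*sin(2*t). Substituting and equating the coefficients of cos(2t) and sin(2t) gives A = -1/116, B = 17/116, so y_p = -cos(2*t)/116 + 17*sin(2*t)/116.
General solution: y = -cos(2*t)/116 + 17*sin(2*t)/116 + C1*exp(6*t) + C2*exp(-5*t).
Apply the initial conditions: y(0) = -1/116 + C1 + C2 = 3 and y'(0) = 17/58 - 5*C2 + 6*C1 = -3. Solving gives C1 = 47/44, C2 = 619/319.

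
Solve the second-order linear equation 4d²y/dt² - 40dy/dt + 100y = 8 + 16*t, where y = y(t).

Divide through by 4: y'' - 10y' + 25y = 2 + 4*t.
Characteristic equation r² - 10r + 25 = 0 has discriminant (-10)² - 4·(25) = 0, so r = 5 is a repeated root.
Hence y_h = (C1 + C2*t)*exp(5*t).
For the particular solution try y_p = A0 + A1*t. Substituting and matching coefficients of each power of t gives A0 = 18/125, A1 = 4/25, so y_p = 18/125 + 4*t/25.

y = 18/125 + 4*t/25 + C1*exp(5*t) + C2*t*exp(5*t)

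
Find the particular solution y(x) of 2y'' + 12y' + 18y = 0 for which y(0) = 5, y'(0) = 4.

Divide through by 2: y'' + 6y' + 9y = 0.
Characteristic equation r² + 6r + 9 = 0 has discriminant (6)² - 4·(9) = 0, so r = -3 is a repeated root.
Hence y_h = (C1 + C2*x)*exp(-3*x).
Apply the initial conditions: y(0) = C1 = 5 and y'(0) = C2 - 3*C1 = 4. Solving gives C1 = 5, C2 = 19.

y = 5*exp(-3*x) + 19*x*exp(-3*x)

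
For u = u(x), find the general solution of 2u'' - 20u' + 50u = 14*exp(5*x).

u = C1*exp(5*x) + 7*x**2*exp(5*x)/2 + C2*x*exp(5*x)

Divide through by 2: u'' - 10u' + 25u = 7*exp(5*x).
Characteristic equation r² - 10r + 25 = 0 has discriminant (-10)² - 4·(25) = 0, so r = 5 is a repeated root.
Hence u_h = (C1 + C2*x)*exp(5*x).
Since exp(5*x) solves the homogeneous equation (r = 5 is a root of multiplicity 2), multiply the trial by x^2. Try u_p = A*x^2*exp(5*x). Substituting into the equation and dividing by exp(5*x) gives A = 7/2, so u_p = 7*x^2*exp(5*x)/2.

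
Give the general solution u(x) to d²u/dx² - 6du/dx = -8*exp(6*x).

u = C2 + C1*exp(6*x) - 4*x*exp(6*x)/3

Characteristic equation r² - 6r = 0 factors as (r - 6)r = 0, so r = 6, 0.
Hence u_h = C1*exp(6*x) + C2.
Since exp(6*x) solves the homogeneous equation (r = 6 is a root of multiplicity 1), multiply the trial by x. Try u_p = A*x*exp(6*x). Substituting into the equation and dividing by exp(6*x) gives A = -4/3, so u_p = -4*x*exp(6*x)/3.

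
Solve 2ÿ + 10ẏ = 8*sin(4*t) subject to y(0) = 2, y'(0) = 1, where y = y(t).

Divide through by 2: y'' + 5y' = 4*sin(4*t).
Characteristic equation r² + 5r = 0 factors as (r + 5)r = 0, so r = -5, 0.
Hence y_h = C1*exp(-5*t) + C2.
Try y_p = A*cos(4*t) + B*sin(4*t). Substituting and equating the coefficients of cos(4t) and sin(4t) gives A = -5/41, B = -4/41, so y_p = -5*cos(4*t)/41 - 4*sin(4*t)/41.
General solution: y = C2 - 5*cos(4*t)/41 - 4*sin(4*t)/41 + C1*exp(-5*t).
Apply the initial conditions: y(0) = -5/41 + C1 + C2 = 2 and y'(0) = -16/41 - 5*C1 = 1. Solving gives C1 = -57/205, C2 = 12/5.

y = 12/5 - 57*exp(-5*t)/205 - 5*cos(4*t)/41 - 4*sin(4*t)/41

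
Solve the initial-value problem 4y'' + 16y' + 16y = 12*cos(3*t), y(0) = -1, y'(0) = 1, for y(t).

Divide through by 4: y'' + 4y' + 4y = 3*cos(3*t).
Characteristic equation r² + 4r + 4 = 0 has discriminant (4)² - 4·(4) = 0, so r = -2 is a repeated root.
Hence y_h = (C1 + C2*t)*exp(-2*t).
Try y_p = A*cos(3*t) + B*sin(3*t). Substituting and equating the coefficients of cos(3t) and sin(3t) gives A = -15/169, B = 36/169, so y_p = -15*cos(3*t)/169 + 36*sin(3*t)/169.
General solution: y = -15*cos(3*t)/169 + 36*sin(3*t)/169 + C1*exp(-2*t) + C2*t*exp(-2*t).
Apply the initial conditions: y(0) = -15/169 + C1 = -1 and y'(0) = 108/169 + C2 - 2*C1 = 1. Solving gives C1 = -154/169, C2 = -19/13.

y = -154*exp(-2*t)/169 - 15*cos(3*t)/169 + 36*sin(3*t)/169 - 19*t*exp(-2*t)/13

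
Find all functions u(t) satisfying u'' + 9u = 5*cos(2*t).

u = C1*cos(3*t) + C2*sin(3*t) + cos(2*t)

Characteristic equation r² + 9 = 0 has discriminant (0)² - 4·(9) = -36 < 0, so r = ± 3i.
Hence u_h = C1*cos(3*t) + C2*sin(3*t).
Try u_p = A*cos(2*t) + B*sin(2*t). Substituting and equating the coefficients of cos(2t) and sin(2t) gives A = 1, B = 0, so u_p = cos(2*t).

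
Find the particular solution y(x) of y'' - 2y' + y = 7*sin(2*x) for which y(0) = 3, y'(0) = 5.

Characteristic equation r² - 2r + 1 = 0 has discriminant (-2)² - 4·(1) = 0, so r = 1 is a repeated root.
Hence y_h = (C1 + C2*x)*exp(x).
Try y_p = A*cos(2*x) + B*sin(2*x). Substituting and equating the coefficients of cos(2x) and sin(2x) gives A = 28/25, B = -21/25, so y_p = -21*sin(2*x)/25 + 28*cos(2*x)/25.
General solution: y = -21*sin(2*x)/25 + 28*cos(2*x)/25 + C1*exp(x) + C2*x*exp(x).
Apply the initial conditions: y(0) = 28/25 + C1 = 3 and y'(0) = -42/25 + C1 + C2 = 5. Solving gives C1 = 47/25, C2 = 24/5.

y = -21*sin(2*x)/25 + 28*cos(2*x)/25 + 47*exp(x)/25 + 24*x*exp(x)/5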